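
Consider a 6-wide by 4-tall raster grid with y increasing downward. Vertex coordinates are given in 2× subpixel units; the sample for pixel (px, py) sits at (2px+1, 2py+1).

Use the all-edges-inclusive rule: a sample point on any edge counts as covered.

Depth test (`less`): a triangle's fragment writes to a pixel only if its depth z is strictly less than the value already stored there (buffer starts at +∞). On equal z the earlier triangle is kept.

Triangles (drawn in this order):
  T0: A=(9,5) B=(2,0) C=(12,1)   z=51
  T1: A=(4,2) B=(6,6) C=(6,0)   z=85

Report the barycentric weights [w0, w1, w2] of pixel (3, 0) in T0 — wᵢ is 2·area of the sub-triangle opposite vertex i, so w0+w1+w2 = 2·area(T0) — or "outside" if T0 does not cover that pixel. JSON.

T0:
  2·area = 43
  edge (9, 5)→(2, 0): d=(-7,-5) inclusive
  edge (2, 0)→(12, 1): d=(10,1) inclusive
  edge (12, 1)→(9, 5): d=(-3,4) inclusive
    (2,0)@(5, 1): e=[8,7,28] → █
    (3,0)@(7, 1): e=[18,5,20] → █
    (4,0)@(9, 1): e=[28,3,12] → █
    (5,0)@(11, 1): e=[38,1,4] → █
    (2,1)@(5, 3): e=[-6,27,22] → ·
    (3,1)@(7, 3): e=[4,25,14] → █
    (5,1)@(11, 3): e=[24,21,-2] → ·
    (3,2)@(7, 5): e=[-10,45,8] → ·
    (4,2)@(9, 5): e=[0,43,0] → █  [on edge]
    (5,2)@(11, 5): e=[10,41,-8] → ·
    (4,3)@(9, 7): e=[-14,63,-6] → ·
  covered (7 px):
    · · █ █ █ █
    · · · █ █ ·
    · · · · █ ·
    · · · · · ·
T1:
  2·area = 12  (B↔C swapped to make it positive)
  edge (4, 2)→(6, 0): d=(2,-2) inclusive
  edge (6, 0)→(6, 6): d=(0,6) inclusive
  edge (6, 6)→(4, 2): d=(-2,-4) inclusive
    (2,0)@(5, 1): e=[0,6,6] → █  [on edge]
    (3,0)@(7, 1): e=[4,-6,14] → ·
    (1,1)@(3, 3): e=[0,18,-6] → ·  [on edge]
    (2,1)@(5, 3): e=[4,6,2] → █
    (3,1)@(7, 3): e=[8,-6,10] → ·
    (0,2)@(1, 5): e=[0,30,-18] → ·  [on edge]
    (2,2)@(5, 5): e=[8,6,-2] → ·
  covered (2 px):
    · · █ · · ·
    · · █ · · ·
    · · · · · ·
    · · · · · ·

Final: [5,20,18]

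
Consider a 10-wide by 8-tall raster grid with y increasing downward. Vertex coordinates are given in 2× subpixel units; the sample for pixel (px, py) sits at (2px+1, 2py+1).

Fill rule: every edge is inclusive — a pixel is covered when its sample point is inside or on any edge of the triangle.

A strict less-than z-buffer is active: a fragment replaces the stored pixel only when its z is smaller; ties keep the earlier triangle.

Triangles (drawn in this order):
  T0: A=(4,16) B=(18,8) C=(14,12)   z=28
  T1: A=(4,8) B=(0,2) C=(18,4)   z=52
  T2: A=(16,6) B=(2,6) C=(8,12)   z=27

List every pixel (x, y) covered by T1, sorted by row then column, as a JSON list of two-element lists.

T0:
  2·area = 24
  edge (4, 16)→(18, 8): d=(14,-8) inclusive
  edge (18, 8)→(14, 12): d=(-4,4) inclusive
  edge (14, 12)→(4, 16): d=(-10,4) inclusive
    (9,3)@(19, 7): e=[-6,0,30] → ·  [on edge]
    (8,4)@(17, 9): e=[6,0,18] → #  [on edge]
    (9,4)@(19, 9): e=[22,-8,10] → ·
    (6,5)@(13, 11): e=[2,8,14] → #
    (7,5)@(15, 11): e=[18,0,6] → #  [on edge]
    (8,5)@(17, 11): e=[34,-8,-2] → ·
    (5,6)@(11, 13): e=[14,8,2] → #
    (6,6)@(13, 13): e=[30,0,-6] → ·  [on edge]
    (7,6)@(15, 13): e=[46,-8,-14] → ·
    (5,7)@(11, 15): e=[42,0,-18] → ·  [on edge]
  covered (4 px):
    · · · · · · · · · ·
    · · · · · · · · · ·
    · · · · · · · · · ·
    · · · · · · · · · ·
    · · · · · · · · # ·
    · · · · · · # # · ·
    · · · · · # · · · ·
    · · · · · · · · · ·
T1:
  2·area = 100
  edge (4, 8)→(0, 2): d=(-4,-6) inclusive
  edge (0, 2)→(18, 4): d=(18,2) inclusive
  edge (18, 4)→(4, 8): d=(-14,4) inclusive
    (0,1)@(1, 3): e=[2,16,82] → #
    (1,1)@(3, 3): e=[14,12,74] → #
    (2,1)@(5, 3): e=[26,8,66] → #
    (3,1)@(7, 3): e=[38,4,58] → #
    (4,1)@(9, 3): e=[50,0,50] → #  [on edge]
    (5,1)@(11, 3): e=[62,-4,42] → ·
    (0,2)@(1, 5): e=[-6,52,54] → ·
    (1,2)@(3, 5): e=[6,48,46] → #
    (5,2)@(11, 5): e=[54,32,14] → #
    (6,2)@(13, 5): e=[66,28,6] → #
    (7,2)@(15, 5): e=[78,24,-2] → ·
    (1,3)@(3, 7): e=[-2,84,18] → ·
  covered (13 px):
    · · · · · · · · · ·
    # # # # # · · · · ·
    · # # # # # # · · ·
    · · # # · · · · · ·
    · · · · · · · · · ·
    · · · · · · · · · ·
    · · · · · · · · · ·
    · · · · · · · · · ·
T2:
  2·area = 84  (B↔C swapped to make it positive)
  edge (16, 6)→(8, 12): d=(-8,6) inclusive
  edge (8, 12)→(2, 6): d=(-6,-6) inclusive
  edge (2, 6)→(16, 6): d=(14,0) inclusive
    (0,2)@(1, 5): e=[98,0,-14] → ·  [on edge]
    (1,3)@(3, 7): e=[70,0,14] → #  [on edge]
    (2,3)@(5, 7): e=[58,12,14] → #
    (3,3)@(7, 7): e=[46,24,14] → #
    (4,3)@(9, 7): e=[34,36,14] → #
    (5,3)@(11, 7): e=[22,48,14] → #
    (6,3)@(13, 7): e=[10,60,14] → #
    (7,3)@(15, 7): e=[-2,72,14] → ·
    (1,4)@(3, 9): e=[54,-12,42] → ·
    (2,4)@(5, 9): e=[42,0,42] → #  [on edge]
    (6,4)@(13, 9): e=[-6,48,42] → ·
    (2,5)@(5, 11): e=[26,-12,70] → ·
    (3,5)@(7, 11): e=[14,0,70] → #  [on edge]
    (4,6)@(9, 13): e=[-14,0,98] → ·  [on edge]
    (5,7)@(11, 15): e=[-42,0,126] → ·  [on edge]
  covered (12 px):
    · · · · · · · · · ·
    · · · · · · · · · ·
    · · · · · · · · · ·
    · # # # # # # · · ·
    · · # # # # · · · ·
    · · · # # · · · · ·
    · · · · · · · · · ·
    · · · · · · · · · ·

Answer: [[0,1],[1,1],[2,1],[3,1],[4,1],[1,2],[2,2],[3,2],[4,2],[5,2],[6,2],[2,3],[3,3]]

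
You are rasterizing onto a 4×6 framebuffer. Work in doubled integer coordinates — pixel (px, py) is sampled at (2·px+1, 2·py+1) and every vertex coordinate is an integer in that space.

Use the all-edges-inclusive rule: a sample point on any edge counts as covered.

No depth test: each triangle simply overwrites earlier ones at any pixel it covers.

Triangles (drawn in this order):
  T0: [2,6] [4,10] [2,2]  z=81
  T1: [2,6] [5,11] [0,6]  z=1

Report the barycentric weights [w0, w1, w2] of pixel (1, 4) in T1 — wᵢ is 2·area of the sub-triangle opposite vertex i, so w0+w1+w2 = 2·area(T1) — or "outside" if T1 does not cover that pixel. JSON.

T0:
  2·area = 8  (B↔C swapped to make it positive)
  edge (2, 6)→(2, 2): d=(0,-4) inclusive
  edge (2, 2)→(4, 10): d=(2,8) inclusive
  edge (4, 10)→(2, 6): d=(-2,-4) inclusive
    (1,3)@(3, 7): e=[4,2,2] → █
    (2,3)@(5, 7): e=[12,-14,10] → ·
    (1,4)@(3, 9): e=[4,6,-2] → ·
  covered (1 px):
    · · · ·
    · · · ·
    · · · ·
    · █ · ·
    · · · ·
    · · · ·
T1:
  2·area = 10
  edge (2, 6)→(5, 11): d=(3,5) inclusive
  edge (5, 11)→(0, 6): d=(-5,-5) inclusive
  edge (0, 6)→(2, 6): d=(2,0) inclusive
    (0,3)@(1, 7): e=[8,0,2] → █  [on edge]
    (1,3)@(3, 7): e=[-2,10,2] → ·
    (0,4)@(1, 9): e=[14,-10,6] → ·
    (1,4)@(3, 9): e=[4,0,6] → █  [on edge]
    (2,4)@(5, 9): e=[-6,10,6] → ·
    (1,5)@(3, 11): e=[10,-10,10] → ·
    (2,5)@(5, 11): e=[0,0,10] → █  [on edge]
    (3,5)@(7, 11): e=[-10,10,10] → ·
  covered (3 px):
    · · · ·
    · · · ·
    · · · ·
    █ · · ·
    · █ · ·
    · · █ ·

Result: [0,6,4]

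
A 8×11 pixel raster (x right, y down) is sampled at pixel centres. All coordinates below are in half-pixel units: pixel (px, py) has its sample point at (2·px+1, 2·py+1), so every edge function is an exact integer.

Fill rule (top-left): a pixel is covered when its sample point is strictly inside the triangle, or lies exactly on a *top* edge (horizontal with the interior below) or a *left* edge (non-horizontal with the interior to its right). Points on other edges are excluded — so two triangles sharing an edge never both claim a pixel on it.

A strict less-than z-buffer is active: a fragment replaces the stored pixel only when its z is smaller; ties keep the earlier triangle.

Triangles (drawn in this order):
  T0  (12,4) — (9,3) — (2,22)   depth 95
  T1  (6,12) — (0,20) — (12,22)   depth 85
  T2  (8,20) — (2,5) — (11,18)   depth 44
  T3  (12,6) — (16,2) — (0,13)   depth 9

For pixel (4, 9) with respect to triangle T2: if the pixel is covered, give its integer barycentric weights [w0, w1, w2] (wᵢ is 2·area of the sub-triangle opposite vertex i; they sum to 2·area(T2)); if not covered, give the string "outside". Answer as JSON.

T0:
  2·area = 64  (B↔C swapped to make it positive)
  edge (12, 4)→(2, 22): d=(-10,18) right/bottom  bias=-1
  edge (2, 22)→(9, 3): d=(7,-19) top-left  bias=+0
  edge (9, 3)→(12, 4): d=(3,1) right/bottom  bias=-1
    (1,0)@(3, 1): e=[192,-128,0] → ·  [on edge]
    (4,1)@(9, 3): e=[64,0,0] → ·  [on edge]
    (4,2)@(9, 5): e=[44,14,6] → #
    (5,2)@(11, 5): e=[8,52,4] → #
    (6,2)@(13, 5): e=[-28,90,2] → ·
    (7,2)@(15, 5): e=[-64,128,0] → ·  [on edge]
    (4,3)@(9, 7): e=[24,28,12] → #
    (5,3)@(11, 7): e=[-12,66,10] → ·
    (3,4)@(7, 9): e=[40,4,20] → #
    (5,4)@(11, 9): e=[-32,80,16] → ·
    (3,5)@(7, 11): e=[20,18,26] → #
    (4,5)@(9, 11): e=[-16,56,24] → ·
    (3,6)@(7, 13): e=[0,32,32] → ·  [on edge]
  covered (7 px):
    · · · · · · · ·
    · · · · · · · ·
    · · · · # # · ·
    · · · · # · · ·
    · · · # # · · ·
    · · · # · · · ·
    · · · · · · · ·
    · · # · · · · ·
    · · · · · · · ·
    · · · · · · · ·
    · · · · · · · ·
T1:
  2·area = 108  (B↔C swapped to make it positive)
  edge (6, 12)→(12, 22): d=(6,10) right/bottom  bias=-1
  edge (12, 22)→(0, 20): d=(-12,-2) top-left  bias=+0
  edge (0, 20)→(6, 12): d=(6,-8) top-left  bias=+0
    (1,3)@(3, 7): e=[0,162,-54] → ·  [on edge]
    (2,7)@(5, 15): e=[28,70,10] → #
    (3,7)@(7, 15): e=[8,74,26] → #
    (4,7)@(9, 15): e=[-12,78,42] → ·
    (1,8)@(3, 17): e=[60,42,6] → #
    (4,8)@(9, 17): e=[0,54,54] → ·  [on edge]
    (0,9)@(1, 19): e=[92,14,2] → #
    (4,9)@(9, 19): e=[12,30,66] → #
    (5,9)@(11, 19): e=[-8,34,82] → ·
    (0,10)@(1, 21): e=[104,-10,14] → ·
    (1,10)@(3, 21): e=[84,-6,30] → ·
    (2,10)@(5, 21): e=[64,-2,46] → ·
  covered (13 px):
    · · · · · · · ·
    · · · · · · · ·
    · · · · · · · ·
    · · · · · · · ·
    · · · · · · · ·
    · · · · · · · ·
    · · · · · · · ·
    · · # # · · · ·
    · # # # · · · ·
    # # # # # · · ·
    · · · # # # · ·
T2:
  2·area = 57
  edge (8, 20)→(2, 5): d=(-6,-15) top-left  bias=+0
  edge (2, 5)→(11, 18): d=(9,13) right/bottom  bias=-1
  edge (11, 18)→(8, 20): d=(-3,2) right/bottom  bias=-1
    (1,3)@(3, 7): e=[3,5,49] → #
    (2,3)@(5, 7): e=[33,-21,45] → ·
    (1,4)@(3, 9): e=[-9,23,43] → ·
    (2,5)@(5, 11): e=[9,15,33] → #
    (3,5)@(7, 11): e=[39,-11,29] → ·
    (2,6)@(5, 13): e=[-3,33,27] → ·
    (3,6)@(7, 13): e=[27,7,23] → #
    (4,6)@(9, 13): e=[57,-19,19] → ·
    (3,7)@(7, 15): e=[15,25,17] → #
    (4,7)@(9, 15): e=[45,-1,13] → ·
    (3,8)@(7, 17): e=[3,43,11] → #
    (4,8)@(9, 17): e=[33,17,7] → #
  covered (7 px):
    · · · · · · · ·
    · · · · · · · ·
    · · · · · · · ·
    · # · · · · · ·
    · · · · · · · ·
    · · # · · · · ·
    · · · # · · · ·
    · · · # · · · ·
    · · · # # · · ·
    · · · · # · · ·
    · · · · · · · ·
T3:
  2·area = 20  (B↔C swapped to make it positive)
  edge (12, 6)→(0, 13): d=(-12,7) right/bottom  bias=-1
  edge (0, 13)→(16, 2): d=(16,-11) top-left  bias=+0
  edge (16, 2)→(12, 6): d=(-4,4) right/bottom  bias=-1
    (7,1)@(15, 3): e=[15,5,0] → ·  [on edge]
    (6,2)@(13, 5): e=[5,15,0] → ·  [on edge]
    (4,3)@(9, 7): e=[9,3,8] → #
    (5,3)@(11, 7): e=[-5,25,0] → ·  [on edge]
    (4,4)@(9, 9): e=[-15,35,0] → ·  [on edge]
    (1,5)@(3, 11): e=[3,1,16] → #
    (2,5)@(5, 11): e=[-11,23,8] → ·
    (3,5)@(7, 11): e=[-25,45,0] → ·  [on edge]
    (1,6)@(3, 13): e=[-21,33,8] → ·
    (2,6)@(5, 13): e=[-35,55,0] → ·  [on edge]
    (1,7)@(3, 15): e=[-45,65,0] → ·  [on edge]
    (0,8)@(1, 17): e=[-55,75,0] → ·  [on edge]
  covered (2 px):
    · · · · · · · ·
    · · · · · · · ·
    · · · · · · · ·
    · · · · # · · ·
    · · · · · · · ·
    · # · · · · · ·
    · · · · · · · ·
    · · · · · · · ·
    · · · · · · · ·
    · · · · · · · ·
    · · · · · · · ·

Final: [35,1,21]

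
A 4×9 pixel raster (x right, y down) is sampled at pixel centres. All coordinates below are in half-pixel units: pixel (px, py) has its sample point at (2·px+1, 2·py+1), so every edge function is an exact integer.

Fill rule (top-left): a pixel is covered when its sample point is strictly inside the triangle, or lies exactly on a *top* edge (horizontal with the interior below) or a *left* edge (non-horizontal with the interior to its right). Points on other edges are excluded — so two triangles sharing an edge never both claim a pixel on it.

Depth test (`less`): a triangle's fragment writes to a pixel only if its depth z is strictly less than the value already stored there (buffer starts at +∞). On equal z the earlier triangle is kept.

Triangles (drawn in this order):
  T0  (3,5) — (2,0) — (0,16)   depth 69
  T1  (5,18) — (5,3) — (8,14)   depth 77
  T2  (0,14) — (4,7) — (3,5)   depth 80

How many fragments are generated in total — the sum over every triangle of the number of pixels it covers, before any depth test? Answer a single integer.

T0:
  2·area = 26  (B↔C swapped to make it positive)
  edge (3, 5)→(0, 16): d=(-3,11) right/bottom  bias=-1
  edge (0, 16)→(2, 0): d=(2,-16) top-left  bias=+0
  edge (2, 0)→(3, 5): d=(1,5) right/bottom  bias=-1
    (1,2)@(3, 5): e=[0,26,0] → .  [on edge]
    (0,4)@(1, 9): e=[10,2,14] → X
    (1,4)@(3, 9): e=[-12,34,4] → .
    (0,5)@(1, 11): e=[4,6,16] → X
    (1,5)@(3, 11): e=[-18,38,6] → .
    (0,6)@(1, 13): e=[-2,10,18] → .
    (2,7)@(5, 15): e=[-52,78,0] → .  [on edge]
  covered (2 px):
    . . . .
    . . . .
    . . . .
    . . . .
    X . . .
    X . . .
    . . . .
    . . . .
    . . . .
T1:
  2·area = 45
  edge (5, 18)→(5, 3): d=(0,-15) top-left  bias=+0
  edge (5, 3)→(8, 14): d=(3,11) right/bottom  bias=-1
  edge (8, 14)→(5, 18): d=(-3,4) right/bottom  bias=-1
    (2,0)@(5, 1): e=[0,-6,51] → .  [on edge]
    (2,1)@(5, 3): e=[0,0,45] → .  [on edge]
    (2,2)@(5, 5): e=[0,6,39] → X  [on edge]
    (3,2)@(7, 5): e=[30,-16,31] → .
    (2,3)@(5, 7): e=[0,12,33] → X  [on edge]
    (3,3)@(7, 7): e=[30,-10,25] → .
    (2,4)@(5, 9): e=[0,18,27] → X  [on edge]
    (3,4)@(7, 9): e=[30,-4,19] → .
    (2,5)@(5, 11): e=[0,24,21] → X  [on edge]
    (3,5)@(7, 11): e=[30,2,13] → X
    (2,6)@(5, 13): e=[0,30,15] → X  [on edge]
    (2,7)@(5, 15): e=[0,36,9] → X  [on edge]
    (2,8)@(5, 17): e=[0,42,3] → X  [on edge]
  covered (10 px):
    . . . .
    . . . .
    . . X .
    . . X .
    . . X .
    . . X X
    . . X X
    . . X X
    . . X .
T2:
  2·area = 15  (B↔C swapped to make it positive)
  edge (0, 14)→(3, 5): d=(3,-9) top-left  bias=+0
  edge (3, 5)→(4, 7): d=(1,2) right/bottom  bias=-1
  edge (4, 7)→(0, 14): d=(-4,7) right/bottom  bias=-1
    (0,0)@(1, 1): e=[-30,0,45] → .  [on edge]
    (1,2)@(3, 5): e=[0,0,15] → .  [on edge]
    (1,3)@(3, 7): e=[6,2,7] → X
    (2,3)@(5, 7): e=[24,-2,-7] → .
    (1,4)@(3, 9): e=[12,4,-1] → .
    (2,4)@(5, 9): e=[30,0,-15] → .  [on edge]
    (0,5)@(1, 11): e=[0,10,5] → X  [on edge]
    (1,5)@(3, 11): e=[18,6,-9] → .
    (0,6)@(1, 13): e=[6,12,-3] → .
    (3,6)@(7, 13): e=[60,0,-45] → .  [on edge]
  covered (2 px):
    . . . .
    . . . .
    . . . .
    . X . .
    . . . .
    X . . .
    . . . .
    . . . .
    . . . .

Result: 14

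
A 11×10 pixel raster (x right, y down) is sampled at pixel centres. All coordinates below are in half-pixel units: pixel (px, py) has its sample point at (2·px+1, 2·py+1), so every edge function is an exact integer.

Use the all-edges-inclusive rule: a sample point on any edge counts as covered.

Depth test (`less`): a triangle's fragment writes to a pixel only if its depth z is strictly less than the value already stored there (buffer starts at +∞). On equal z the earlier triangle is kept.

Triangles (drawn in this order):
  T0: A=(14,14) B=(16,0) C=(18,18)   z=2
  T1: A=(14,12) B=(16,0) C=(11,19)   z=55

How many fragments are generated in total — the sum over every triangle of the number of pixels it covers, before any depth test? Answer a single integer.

T0:
  2·area = 64
  edge (14, 14)→(16, 0): d=(2,-14) inclusive
  edge (16, 0)→(18, 18): d=(2,18) inclusive
  edge (18, 18)→(14, 14): d=(-4,-4) inclusive
    (0,0)@(1, 1): e=[-208,272,0] → ·  [on edge]
    (1,1)@(3, 3): e=[-176,240,0] → ·  [on edge]
    (2,2)@(5, 5): e=[-144,208,0] → ·  [on edge]
    (3,3)@(7, 7): e=[-112,176,0] → ·  [on edge]
    (7,3)@(15, 7): e=[0,32,32] → #  [on edge]
    (8,3)@(17, 7): e=[28,-4,40] → ·
    (4,4)@(9, 9): e=[-80,144,0] → ·  [on edge]
    (7,4)@(15, 9): e=[4,36,24] → #
    (8,4)@(17, 9): e=[32,0,32] → #  [on edge]
    (9,4)@(19, 9): e=[60,-36,40] → ·
    (5,5)@(11, 11): e=[-48,112,0] → ·  [on edge]
    (7,5)@(15, 11): e=[8,40,16] → #
    (6,6)@(13, 13): e=[-16,80,0] → ·  [on edge]
    (7,7)@(15, 15): e=[16,48,0] → #  [on edge]
    (8,8)@(17, 17): e=[48,16,0] → #  [on edge]
    (9,9)@(19, 19): e=[80,-16,0] → ·  [on edge]
  covered (10 px):
    · · · · · · · · · · ·
    · · · · · · · · · · ·
    · · · · · · · · · · ·
    · · · · · · · # · · ·
    · · · · · · · # # · ·
    · · · · · · · # # · ·
    · · · · · · · # # · ·
    · · · · · · · # # · ·
    · · · · · · · · # · ·
    · · · · · · · · · · ·
T1:
  2·area = 22  (B↔C swapped to make it positive)
  edge (14, 12)→(11, 19): d=(-3,7) inclusive
  edge (11, 19)→(16, 0): d=(5,-19) inclusive
  edge (16, 0)→(14, 12): d=(-2,12) inclusive
    (7,2)@(15, 5): e=[14,6,2] → #
    (8,2)@(17, 5): e=[0,44,-22] → ·  [on edge]
    (7,3)@(15, 7): e=[8,16,-2] → ·
    (6,6)@(13, 13): e=[4,8,10] → #
    (7,6)@(15, 13): e=[-10,46,-14] → ·
    (6,7)@(13, 15): e=[-2,18,6] → ·
    (5,9)@(11, 19): e=[0,0,22] → #  [on edge]
    (6,9)@(13, 19): e=[-14,38,-2] → ·
  covered (3 px):
    · · · · · · · · · · ·
    · · · · · · · · · · ·
    · · · · · · · # · · ·
    · · · · · · · · · · ·
    · · · · · · · · · · ·
    · · · · · · · · · · ·
    · · · · · · # · · · ·
    · · · · · · · · · · ·
    · · · · · · · · · · ·
    · · · · · # · · · · ·

Final: 13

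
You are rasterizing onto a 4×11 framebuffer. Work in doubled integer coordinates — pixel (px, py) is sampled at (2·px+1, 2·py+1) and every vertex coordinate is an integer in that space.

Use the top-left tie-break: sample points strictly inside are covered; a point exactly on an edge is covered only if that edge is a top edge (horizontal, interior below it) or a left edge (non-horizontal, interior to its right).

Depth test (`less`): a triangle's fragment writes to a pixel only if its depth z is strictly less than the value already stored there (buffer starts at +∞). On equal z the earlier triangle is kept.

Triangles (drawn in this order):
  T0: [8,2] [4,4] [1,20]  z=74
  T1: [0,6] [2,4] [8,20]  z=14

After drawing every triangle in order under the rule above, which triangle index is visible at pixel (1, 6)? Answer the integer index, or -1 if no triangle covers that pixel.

T0:
  2·area = 58  (B↔C swapped to make it positive)
  edge (8, 2)→(1, 20): d=(-7,18) right/bottom  bias=-1
  edge (1, 20)→(4, 4): d=(3,-16) top-left  bias=+0
  edge (4, 4)→(8, 2): d=(4,-2) top-left  bias=+0
    (3,1)@(7, 3): e=[11,45,2] → X
    (2,2)@(5, 5): e=[33,19,6] → X
    (3,2)@(7, 5): e=[-3,51,10] → .
    (2,3)@(5, 7): e=[19,25,14] → X
    (3,3)@(7, 7): e=[-17,57,18] → .
    (2,4)@(5, 9): e=[5,31,22] → X
    (3,4)@(7, 9): e=[-31,63,26] → .
    (1,5)@(3, 11): e=[27,5,26] → X
    (2,5)@(5, 11): e=[-9,37,30] → .
    (1,6)@(3, 13): e=[13,11,34] → X
    (2,6)@(5, 13): e=[-23,43,38] → .
    (1,7)@(3, 15): e=[-1,17,42] → .
  covered (6 px):
    . . . .
    . . . X
    . . X .
    . . X .
    . . X .
    . X . .
    . X . .
    . . . .
    . . . .
    . . . .
    . . . .
T1:
  2·area = 44
  edge (0, 6)→(2, 4): d=(2,-2) top-left  bias=+0
  edge (2, 4)→(8, 20): d=(6,16) right/bottom  bias=-1
  edge (8, 20)→(0, 6): d=(-8,-14) top-left  bias=+0
    (2,0)@(5, 1): e=[0,-66,110] → .  [on edge]
    (1,1)@(3, 3): e=[0,-22,66] → .  [on edge]
    (0,2)@(1, 5): e=[0,22,22] → X  [on edge]
    (1,2)@(3, 5): e=[4,-10,50] → .
    (0,3)@(1, 7): e=[4,34,6] → X
    (1,3)@(3, 7): e=[8,2,34] → X
    (2,3)@(5, 7): e=[12,-30,62] → .
    (0,4)@(1, 9): e=[8,46,-10] → .
    (1,4)@(3, 9): e=[12,14,18] → X
    (2,4)@(5, 9): e=[16,-18,46] → .
    (1,5)@(3, 11): e=[16,26,2] → X
    (2,5)@(5, 11): e=[20,-6,30] → .
  covered (6 px):
    . . . .
    . . . .
    X . . .
    X X . .
    . X . .
    . X . .
    . . X .
    . . . .
    . . . .
    . . . .
    . . . .

Z-buffer (winner per pixel, '.' = empty):
  . . . .
  . . . 0
  1 . 0 .
  1 1 0 .
  . 1 0 .
  . 1 . .
  . 0 1 .
  . . . .
  . . . .
  . . . .
  . . . .

Answer: 0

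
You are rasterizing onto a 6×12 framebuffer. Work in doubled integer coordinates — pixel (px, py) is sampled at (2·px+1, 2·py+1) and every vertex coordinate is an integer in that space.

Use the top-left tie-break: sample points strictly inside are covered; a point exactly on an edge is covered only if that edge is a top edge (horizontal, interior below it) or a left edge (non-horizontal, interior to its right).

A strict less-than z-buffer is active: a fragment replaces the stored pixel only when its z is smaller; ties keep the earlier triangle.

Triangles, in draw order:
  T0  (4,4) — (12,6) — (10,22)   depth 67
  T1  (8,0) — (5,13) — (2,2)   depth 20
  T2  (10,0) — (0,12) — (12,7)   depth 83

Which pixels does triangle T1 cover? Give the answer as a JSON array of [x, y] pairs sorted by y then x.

T0:
  2·area = 132
  edge (4, 4)→(12, 6): d=(8,2) right/bottom  bias=-1
  edge (12, 6)→(10, 22): d=(-2,16) right/bottom  bias=-1
  edge (10, 22)→(4, 4): d=(-6,-18) top-left  bias=+0
    (1,0)@(3, 1): e=[-22,154,0] → .  [on edge]
    (2,2)@(5, 5): e=[6,114,12] → X
    (3,2)@(7, 5): e=[2,82,48] → X
    (4,2)@(9, 5): e=[-2,50,84] → .
    (2,3)@(5, 7): e=[22,110,0] → X  [on edge]
    (4,3)@(9, 7): e=[14,46,72] → X
    (5,3)@(11, 7): e=[10,14,108] → X
    (2,4)@(5, 9): e=[38,106,-12] → .
    (3,4)@(7, 9): e=[34,74,24] → X
    (3,5)@(7, 11): e=[50,70,12] → X
    (3,6)@(7, 13): e=[66,66,0] → X  [on edge]
    (3,7)@(7, 15): e=[82,62,-12] → .
    (4,9)@(9, 19): e=[110,22,0] → X  [on edge]
  covered (18 px):
    . . . . . .
    . . . . . .
    . . X X . .
    . . X X X X
    . . . X X X
    . . . X X X
    . . . X X X
    . . . . X .
    . . . . X .
    . . . . X .
    . . . . . .
    . . . . . .
T1:
  2·area = 72
  edge (8, 0)→(5, 13): d=(-3,13) right/bottom  bias=-1
  edge (5, 13)→(2, 2): d=(-3,-11) top-left  bias=+0
  edge (2, 2)→(8, 0): d=(6,-2) top-left  bias=+0
    (2,0)@(5, 1): e=[36,36,0] → X  [on edge]
    (3,0)@(7, 1): e=[10,58,4] → X
    (4,0)@(9, 1): e=[-16,80,8] → .
    (1,1)@(3, 3): e=[56,8,8] → X
    (4,1)@(9, 3): e=[-22,74,20] → .
    (1,2)@(3, 5): e=[50,2,20] → X
    (3,2)@(7, 5): e=[-2,46,28] → .
    (1,3)@(3, 7): e=[44,-4,32] → .
    (2,3)@(5, 7): e=[18,18,36] → X
    (3,3)@(7, 7): e=[-8,40,40] → .
    (2,4)@(5, 9): e=[12,12,48] → X
    (3,4)@(7, 9): e=[-14,34,52] → .
    (2,6)@(5, 13): e=[0,0,72] → .  [on edge]
  covered (10 px):
    . . X X . .
    . X X X . .
    . X X . . .
    . . X . . .
    . . X . . .
    . . X . . .
    . . . . . .
    . . . . . .
    . . . . . .
    . . . . . .
    . . . . . .
    . . . . . .
T2:
  2·area = 94  (B↔C swapped to make it positive)
  edge (10, 0)→(12, 7): d=(2,7) right/bottom  bias=-1
  edge (12, 7)→(0, 12): d=(-12,5) right/bottom  bias=-1
  edge (0, 12)→(10, 0): d=(10,-12) top-left  bias=+0
    (4,1)@(9, 3): e=[13,63,18] → X
    (5,1)@(11, 3): e=[-1,53,42] → .
    (3,2)@(7, 5): e=[31,49,14] → X
    (5,2)@(11, 5): e=[3,29,62] → X
    (2,3)@(5, 7): e=[49,35,10] → X
    (1,4)@(3, 9): e=[67,21,6] → X
    (4,4)@(9, 9): e=[25,-9,78] → .
    (5,4)@(11, 9): e=[11,-19,102] → .
    (0,5)@(1, 11): e=[85,7,2] → X
    (1,5)@(3, 11): e=[71,-3,26] → .
    (2,5)@(5, 11): e=[57,-13,50] → .
    (3,5)@(7, 11): e=[43,-23,74] → .
  covered (12 px):
    . . . . . .
    . . . . X .
    . . . X X X
    . . X X X X
    . X X X . .
    X . . . . .
    . . . . . .
    . . . . . .
    . . . . . .
    . . . . . .
    . . . . . .
    . . . . . .

Final: [[2,0],[3,0],[1,1],[2,1],[3,1],[1,2],[2,2],[2,3],[2,4],[2,5]]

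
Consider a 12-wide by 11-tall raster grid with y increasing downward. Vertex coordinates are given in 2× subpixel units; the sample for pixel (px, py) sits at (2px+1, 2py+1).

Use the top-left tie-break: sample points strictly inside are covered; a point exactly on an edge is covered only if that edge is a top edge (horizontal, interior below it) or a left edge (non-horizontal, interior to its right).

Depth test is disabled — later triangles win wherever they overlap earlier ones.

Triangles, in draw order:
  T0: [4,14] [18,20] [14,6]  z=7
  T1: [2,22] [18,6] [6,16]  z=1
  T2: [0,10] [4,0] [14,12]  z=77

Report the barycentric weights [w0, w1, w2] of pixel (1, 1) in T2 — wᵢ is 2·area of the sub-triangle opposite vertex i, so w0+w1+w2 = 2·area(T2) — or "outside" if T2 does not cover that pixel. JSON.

T0:
  2·area = 172  (B↔C swapped to make it positive)
  edge (4, 14)→(14, 6): d=(10,-8) top-left  bias=+0
  edge (14, 6)→(18, 20): d=(4,14) right/bottom  bias=-1
  edge (18, 20)→(4, 14): d=(-14,-6) top-left  bias=+0
    (6,3)@(13, 7): e=[2,18,152] → █
    (7,3)@(15, 7): e=[18,-10,164] → ·
    (5,4)@(11, 9): e=[6,54,112] → █
    (7,4)@(15, 9): e=[38,-2,136] → ·
    (4,5)@(9, 11): e=[10,90,72] → █
    (7,5)@(15, 11): e=[58,6,108] → █
    (8,5)@(17, 11): e=[74,-22,120] → ·
    (3,6)@(7, 13): e=[14,126,32] → █
    (8,6)@(17, 13): e=[94,-14,92] → ·
    (3,7)@(7, 15): e=[34,134,4] → █
    (8,7)@(17, 15): e=[114,-6,64] → ·
    (3,8)@(7, 17): e=[54,142,-24] → ·
    (5,8)@(11, 17): e=[86,86,0] → █  [on edge]
  covered (22 px):
    · · · · · · · · · · · ·
    · · · · · · · · · · · ·
    · · · · · · · · · · · ·
    · · · · · · █ · · · · ·
    · · · · · █ █ · · · · ·
    · · · · █ █ █ █ · · · ·
    · · · █ █ █ █ █ · · · ·
    · · · █ █ █ █ █ · · · ·
    · · · · · █ █ █ █ · · ·
    · · · · · · · · █ · · ·
    · · · · · · · · · · · ·
T1:
  2·area = 32  (B↔C swapped to make it positive)
  edge (2, 22)→(6, 16): d=(4,-6) top-left  bias=+0
  edge (6, 16)→(18, 6): d=(12,-10) top-left  bias=+0
  edge (18, 6)→(2, 22): d=(-16,16) right/bottom  bias=-1
    (11,0)@(23, 1): e=[42,-10,0] → ·  [on edge]
    (10,1)@(21, 3): e=[38,-6,0] → ·  [on edge]
    (9,2)@(19, 5): e=[34,-2,0] → ·  [on edge]
    (8,3)@(17, 7): e=[30,2,0] → ·  [on edge]
    (7,4)@(15, 9): e=[26,6,0] → ·  [on edge]
    (6,5)@(13, 11): e=[22,10,0] → ·  [on edge]
    (5,6)@(11, 13): e=[18,14,0] → ·  [on edge]
    (4,7)@(9, 15): e=[14,18,0] → ·  [on edge]
    (3,8)@(7, 17): e=[10,22,0] → ·  [on edge]
    (2,9)@(5, 19): e=[6,26,0] → ·  [on edge]
    (1,10)@(3, 21): e=[2,30,0] → ·  [on edge]
  covered (0 px):
    · · · · · · · · · · · ·
    · · · · · · · · · · · ·
    · · · · · · · · · · · ·
    · · · · · · · · · · · ·
    · · · · · · · · · · · ·
    · · · · · · · · · · · ·
    · · · · · · · · · · · ·
    · · · · · · · · · · · ·
    · · · · · · · · · · · ·
    · · · · · · · · · · · ·
    · · · · · · · · · · · ·
T2:
  2·area = 148
  edge (0, 10)→(4, 0): d=(4,-10) top-left  bias=+0
  edge (4, 0)→(14, 12): d=(10,12) right/bottom  bias=-1
  edge (14, 12)→(0, 10): d=(-14,-2) top-left  bias=+0
    (1,1)@(3, 3): e=[2,42,104] → █
    (2,1)@(5, 3): e=[22,18,108] → █
    (3,1)@(7, 3): e=[42,-6,112] → ·
    (1,2)@(3, 5): e=[10,62,76] → █
    (3,2)@(7, 5): e=[50,14,84] → █
    (4,2)@(9, 5): e=[70,-10,88] → ·
    (1,3)@(3, 7): e=[18,82,48] → █
    (4,3)@(9, 7): e=[78,10,60] → █
    (5,3)@(11, 7): e=[98,-14,64] → ·
    (0,4)@(1, 9): e=[6,126,16] → █
    (5,4)@(11, 9): e=[106,6,36] → █
    (6,4)@(13, 9): e=[126,-18,40] → ·
    (3,5)@(7, 11): e=[74,74,0] → █  [on edge]
    (10,6)@(21, 13): e=[222,-74,0] → ·  [on edge]
  covered (19 px):
    · · · · · · · · · · · ·
    · █ █ · · · · · · · · ·
    · █ █ █ · · · · · · · ·
    · █ █ █ █ · · · · · · ·
    █ █ █ █ █ █ · · · · · ·
    · · · █ █ █ █ · · · · ·
    · · · · · · · · · · · ·
    · · · · · · · · · · · ·
    · · · · · · · · · · · ·
    · · · · · · · · · · · ·
    · · · · · · · · · · · ·

Final: [42,104,2]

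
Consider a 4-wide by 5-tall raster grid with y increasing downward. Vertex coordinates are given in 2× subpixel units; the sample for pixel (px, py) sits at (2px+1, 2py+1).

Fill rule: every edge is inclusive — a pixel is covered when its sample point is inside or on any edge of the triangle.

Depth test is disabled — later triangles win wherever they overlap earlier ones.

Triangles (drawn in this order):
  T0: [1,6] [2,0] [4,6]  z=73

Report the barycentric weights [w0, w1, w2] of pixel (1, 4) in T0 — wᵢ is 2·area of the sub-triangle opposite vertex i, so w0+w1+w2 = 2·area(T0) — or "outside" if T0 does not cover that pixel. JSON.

T0:
  2·area = 18
  edge (1, 6)→(2, 0): d=(1,-6) inclusive
  edge (2, 0)→(4, 6): d=(2,6) inclusive
  edge (4, 6)→(1, 6): d=(-3,0) inclusive
    (1,1)@(3, 3): e=[9,0,9] → #  [on edge]
    (2,1)@(5, 3): e=[21,-12,9] → ·
    (1,2)@(3, 5): e=[11,4,3] → #
    (2,2)@(5, 5): e=[23,-8,3] → ·
    (1,3)@(3, 7): e=[13,8,-3] → ·
    (2,4)@(5, 9): e=[27,0,-9] → ·  [on edge]
  covered (2 px):
    · · · ·
    · # · ·
    · # · ·
    · · · ·
    · · · ·

Final: "outside"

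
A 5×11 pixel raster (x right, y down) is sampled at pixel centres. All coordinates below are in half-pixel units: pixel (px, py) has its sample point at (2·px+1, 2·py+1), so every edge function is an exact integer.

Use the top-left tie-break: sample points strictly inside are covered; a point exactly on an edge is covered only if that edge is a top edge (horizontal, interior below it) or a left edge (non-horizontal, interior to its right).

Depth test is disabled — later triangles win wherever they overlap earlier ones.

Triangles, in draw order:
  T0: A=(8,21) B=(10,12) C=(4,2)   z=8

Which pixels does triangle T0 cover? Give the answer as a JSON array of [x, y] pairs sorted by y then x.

T0:
  2·area = 74  (B↔C swapped to make it positive)
  edge (8, 21)→(4, 2): d=(-4,-19) top-left  bias=+0
  edge (4, 2)→(10, 12): d=(6,10) right/bottom  bias=-1
  edge (10, 12)→(8, 21): d=(-2,9) right/bottom  bias=-1
    (2,2)@(5, 5): e=[7,8,59] → #
    (3,2)@(7, 5): e=[45,-12,41] → ·
    (2,3)@(5, 7): e=[-1,20,55] → ·
    (3,3)@(7, 7): e=[37,0,37] → ·  [on edge]
    (3,4)@(7, 9): e=[29,12,33] → #
    (4,4)@(9, 9): e=[67,-8,15] → ·
    (3,5)@(7, 11): e=[21,24,29] → #
    (4,5)@(9, 11): e=[59,4,11] → #
    (3,6)@(7, 13): e=[13,36,25] → #
    (3,7)@(7, 15): e=[5,48,21] → #
    (3,8)@(7, 17): e=[-3,60,17] → ·
    (4,8)@(9, 17): e=[35,40,-1] → ·
  covered (8 px):
    · · · · ·
    · · · · ·
    · · # · ·
    · · · · ·
    · · · # ·
    · · · # #
    · · · # #
    · · · # #
    · · · · ·
    · · · · ·
    · · · · ·

Answer: [[2,2],[3,4],[3,5],[4,5],[3,6],[4,6],[3,7],[4,7]]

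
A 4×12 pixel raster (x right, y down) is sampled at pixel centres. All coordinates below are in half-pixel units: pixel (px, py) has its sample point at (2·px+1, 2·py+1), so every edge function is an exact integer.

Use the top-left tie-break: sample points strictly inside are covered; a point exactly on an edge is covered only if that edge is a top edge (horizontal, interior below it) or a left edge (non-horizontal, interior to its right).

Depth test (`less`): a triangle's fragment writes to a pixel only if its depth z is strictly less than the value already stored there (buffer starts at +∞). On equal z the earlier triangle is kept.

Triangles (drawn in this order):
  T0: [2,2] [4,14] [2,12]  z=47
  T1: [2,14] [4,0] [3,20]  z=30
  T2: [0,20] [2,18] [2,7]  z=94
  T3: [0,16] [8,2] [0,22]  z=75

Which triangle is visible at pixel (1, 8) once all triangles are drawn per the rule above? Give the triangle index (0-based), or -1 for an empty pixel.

T0:
  2·area = 20
  edge (2, 2)→(4, 14): d=(2,12) right/bottom  bias=-1
  edge (4, 14)→(2, 12): d=(-2,-2) top-left  bias=+0
  edge (2, 12)→(2, 2): d=(0,-10) top-left  bias=+0
    (1,4)@(3, 9): e=[2,8,10] → X
    (2,4)@(5, 9): e=[-22,12,30] → .
    (0,5)@(1, 11): e=[30,0,-10] → .  [on edge]
    (1,5)@(3, 11): e=[6,4,10] → X
    (2,5)@(5, 11): e=[-18,8,30] → .
    (1,6)@(3, 13): e=[10,0,10] → X  [on edge]
    (2,6)@(5, 13): e=[-14,4,30] → .
    (1,7)@(3, 15): e=[14,-4,10] → .
    (2,7)@(5, 15): e=[-10,0,30] → .  [on edge]
    (3,8)@(7, 17): e=[-30,0,50] → .  [on edge]
  covered (3 px):
    . . . .
    . . . .
    . . . .
    . . . .
    . X . .
    . X . .
    . X . .
    . . . .
    . . . .
    . . . .
    . . . .
    . . . .
T1:
  2·area = 26
  edge (2, 14)→(4, 0): d=(2,-14) top-left  bias=+0
  edge (4, 0)→(3, 20): d=(-1,20) right/bottom  bias=-1
  edge (3, 20)→(2, 14): d=(-1,-6) top-left  bias=+0
    (1,3)@(3, 7): e=[0,13,13] → X  [on edge]
    (2,3)@(5, 7): e=[28,-27,25] → .
    (1,4)@(3, 9): e=[4,11,11] → X
    (2,4)@(5, 9): e=[32,-29,23] → .
    (1,5)@(3, 11): e=[8,9,9] → X
    (2,5)@(5, 11): e=[36,-31,21] → .
    (1,6)@(3, 13): e=[12,7,7] → X
    (2,6)@(5, 13): e=[40,-33,19] → .
    (1,7)@(3, 15): e=[16,5,5] → X
    (2,7)@(5, 15): e=[44,-35,17] → .
    (1,8)@(3, 17): e=[20,3,3] → X
    (2,8)@(5, 17): e=[48,-37,15] → .
    (0,10)@(1, 21): e=[0,39,-13] → .  [on edge]
  covered (7 px):
    . . . .
    . . . .
    . . . .
    . X . .
    . X . .
    . X . .
    . X . .
    . X . .
    . X . .
    . X . .
    . . . .
    . . . .
T2:
  2·area = 22  (B↔C swapped to make it positive)
  edge (0, 20)→(2, 7): d=(2,-13) top-left  bias=+0
  edge (2, 7)→(2, 18): d=(0,11) right/bottom  bias=-1
  edge (2, 18)→(0, 20): d=(-2,2) right/bottom  bias=-1
    (3,6)@(7, 13): e=[77,-55,0] → .  [on edge]
    (0,7)@(1, 15): e=[3,11,8] → X
    (1,7)@(3, 15): e=[29,-11,4] → .
    (2,7)@(5, 15): e=[55,-33,0] → .  [on edge]
    (0,8)@(1, 17): e=[7,11,4] → X
    (1,8)@(3, 17): e=[33,-11,0] → .  [on edge]
    (0,9)@(1, 19): e=[11,11,0] → .  [on edge]
  covered (2 px):
    . . . .
    . . . .
    . . . .
    . . . .
    . . . .
    . . . .
    . . . .
    X . . .
    X . . .
    . . . .
    . . . .
    . . . .
T3:
  2·area = 48
  edge (0, 16)→(8, 2): d=(8,-14) top-left  bias=+0
  edge (8, 2)→(0, 22): d=(-8,20) right/bottom  bias=-1
  edge (0, 22)→(0, 16): d=(0,-6) top-left  bias=+0
    (2,4)@(5, 9): e=[14,4,30] → X
    (3,4)@(7, 9): e=[42,-36,42] → .
    (1,5)@(3, 11): e=[2,28,18] → X
    (2,5)@(5, 11): e=[30,-12,30] → .
    (1,6)@(3, 13): e=[18,12,18] → X
    (2,6)@(5, 13): e=[46,-28,30] → .
    (0,7)@(1, 15): e=[6,36,6] → X
    (1,7)@(3, 15): e=[34,-4,18] → .
    (0,8)@(1, 17): e=[22,20,6] → X
    (1,8)@(3, 17): e=[50,-20,18] → .
    (0,9)@(1, 19): e=[38,4,6] → X
    (1,9)@(3, 19): e=[66,-36,18] → .
  covered (6 px):
    . . . .
    . . . .
    . . . .
    . . . .
    . . X .
    . X . .
    . X . .
    X . . .
    X . . .
    X . . .
    . . . .
    . . . .

Z-buffer (winner per pixel, '.' = empty):
  . . . .
  . . . .
  . . . .
  . 1 . .
  . 1 3 .
  . 1 . .
  . 1 . .
  3 1 . .
  3 1 . .
  3 1 . .
  . . . .
  . . . .

Final: 1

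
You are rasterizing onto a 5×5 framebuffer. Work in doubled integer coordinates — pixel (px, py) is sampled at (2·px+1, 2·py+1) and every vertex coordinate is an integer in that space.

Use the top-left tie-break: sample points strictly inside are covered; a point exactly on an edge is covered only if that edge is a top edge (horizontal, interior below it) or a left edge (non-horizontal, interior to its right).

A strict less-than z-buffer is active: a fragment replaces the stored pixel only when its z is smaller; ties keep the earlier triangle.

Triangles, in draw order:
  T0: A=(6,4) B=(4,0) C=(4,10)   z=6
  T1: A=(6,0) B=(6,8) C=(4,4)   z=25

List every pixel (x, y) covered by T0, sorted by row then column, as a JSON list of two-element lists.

T0:
  2·area = 20  (B↔C swapped to make it positive)
  edge (6, 4)→(4, 10): d=(-2,6) right/bottom  bias=-1
  edge (4, 10)→(4, 0): d=(0,-10) top-left  bias=+0
  edge (4, 0)→(6, 4): d=(2,4) right/bottom  bias=-1
    (3,0)@(7, 1): e=[0,30,-10] → ·  [on edge]
    (2,1)@(5, 3): e=[8,10,2] → █
    (3,1)@(7, 3): e=[-4,30,-6] → ·
    (2,2)@(5, 5): e=[4,10,6] → █
    (3,2)@(7, 5): e=[-8,30,-2] → ·
    (2,3)@(5, 7): e=[0,10,10] → ·  [on edge]
  covered (2 px):
    · · · · ·
    · · █ · ·
    · · █ · ·
    · · · · ·
    · · · · ·
T1:
  2·area = 16
  edge (6, 0)→(6, 8): d=(0,8) right/bottom  bias=-1
  edge (6, 8)→(4, 4): d=(-2,-4) top-left  bias=+0
  edge (4, 4)→(6, 0): d=(2,-4) top-left  bias=+0
    (2,1)@(5, 3): e=[8,6,2] → █
    (3,1)@(7, 3): e=[-8,14,10] → ·
    (2,2)@(5, 5): e=[8,2,6] → █
    (3,2)@(7, 5): e=[-8,10,14] → ·
    (2,3)@(5, 7): e=[8,-2,10] → ·
  covered (2 px):
    · · · · ·
    · · █ · ·
    · · █ · ·
    · · · · ·
    · · · · ·

Final: [[2,1],[2,2]]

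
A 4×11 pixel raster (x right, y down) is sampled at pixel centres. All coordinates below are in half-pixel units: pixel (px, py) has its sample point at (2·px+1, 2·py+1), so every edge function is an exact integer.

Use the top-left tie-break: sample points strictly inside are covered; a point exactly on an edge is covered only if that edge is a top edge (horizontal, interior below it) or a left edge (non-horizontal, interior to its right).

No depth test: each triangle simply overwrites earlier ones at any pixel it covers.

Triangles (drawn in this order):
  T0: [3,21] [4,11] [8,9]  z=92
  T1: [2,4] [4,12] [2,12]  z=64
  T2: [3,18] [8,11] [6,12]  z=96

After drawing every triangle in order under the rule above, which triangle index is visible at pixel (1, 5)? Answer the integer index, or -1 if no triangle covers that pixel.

T0:
  2·area = 38
  edge (3, 21)→(4, 11): d=(1,-10) top-left  bias=+0
  edge (4, 11)→(8, 9): d=(4,-2) top-left  bias=+0
  edge (8, 9)→(3, 21): d=(-5,12) right/bottom  bias=-1
    (2,0)@(5, 1): e=[0,-38,76] → .  [on edge]
    (2,5)@(5, 11): e=[10,2,26] → X
    (3,5)@(7, 11): e=[30,6,2] → X
    (2,6)@(5, 13): e=[12,10,16] → X
    (3,6)@(7, 13): e=[32,14,-8] → .
    (2,7)@(5, 15): e=[14,18,6] → X
    (3,7)@(7, 15): e=[34,22,-18] → .
    (2,8)@(5, 17): e=[16,26,-4] → .
    (1,10)@(3, 21): e=[0,38,0] → .  [on edge]
  covered (4 px):
    . . . .
    . . . .
    . . . .
    . . . .
    . . . .
    . . X X
    . . X .
    . . X .
    . . . .
    . . . .
    . . . .
T1:
  2·area = 16
  edge (2, 4)→(4, 12): d=(2,8) right/bottom  bias=-1
  edge (4, 12)→(2, 12): d=(-2,0) right/bottom  bias=-1
  edge (2, 12)→(2, 4): d=(0,-8) top-left  bias=+0
    (1,4)@(3, 9): e=[2,6,8] → X
    (2,4)@(5, 9): e=[-14,6,24] → .
    (1,5)@(3, 11): e=[6,2,8] → X
    (2,5)@(5, 11): e=[-10,2,24] → .
    (1,6)@(3, 13): e=[10,-2,8] → .
  covered (2 px):
    . . . .
    . . . .
    . . . .
    . . . .
    . X . .
    . X . .
    . . . .
    . . . .
    . . . .
    . . . .
    . . . .
T2:
  2·area = 9  (B↔C swapped to make it positive)
  edge (3, 18)→(6, 12): d=(3,-6) top-left  bias=+0
  edge (6, 12)→(8, 11): d=(2,-1) top-left  bias=+0
  edge (8, 11)→(3, 18): d=(-5,7) right/bottom  bias=-1
    (2,7)@(5, 15): e=[3,5,1] → X
    (3,7)@(7, 15): e=[15,7,-13] → .
    (2,8)@(5, 17): e=[9,9,-9] → .
  covered (1 px):
    . . . .
    . . . .
    . . . .
    . . . .
    . . . .
    . . . .
    . . . .
    . . X .
    . . . .
    . . . .
    . . . .

Z-buffer (winner per pixel, '.' = empty):
  . . . .
  . . . .
  . . . .
  . . . .
  . 1 . .
  . 1 0 0
  . . 0 .
  . . 2 .
  . . . .
  . . . .
  . . . .

Answer: 1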